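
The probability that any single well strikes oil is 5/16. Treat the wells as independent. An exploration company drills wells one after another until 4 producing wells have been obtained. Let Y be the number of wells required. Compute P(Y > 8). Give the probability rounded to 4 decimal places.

0.7826

Needing more than 8 wells ⇔ fewer than 4 successes in the first 8. With X ~ Binomial(8, 0.3125), P(Y > 8) = P(X ≤ 3).
  k=0: C(8,0)·0.3125^0·0.6875^8 = 0.049909
  k=1: C(8,1)·0.3125^1·0.6875^7 = 0.181488
  k=2: C(8,2)·0.3125^2·0.6875^6 = 0.288732
  k=3: C(8,3)·0.3125^3·0.6875^5 = 0.262483
P(X ≤ 3) = 0.782613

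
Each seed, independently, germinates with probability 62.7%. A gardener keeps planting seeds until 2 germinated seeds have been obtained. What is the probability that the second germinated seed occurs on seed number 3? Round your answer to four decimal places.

0.2933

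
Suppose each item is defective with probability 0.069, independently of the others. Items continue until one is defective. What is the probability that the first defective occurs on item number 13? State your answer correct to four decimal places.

Geometric (trials to first success), p = 0.069.
P(Y = 13) = (1−p)^12 · p = 0.42403 · 0.069 = 0.029258

0.0293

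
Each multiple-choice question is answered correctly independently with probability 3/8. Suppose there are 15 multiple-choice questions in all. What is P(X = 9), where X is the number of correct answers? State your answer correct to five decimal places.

X ~ Binomial(n=15, p=0.375).
P(X=9) = C(15,9) · p^9 · (1−p)^6
= 5005 · 0.00014665 · 0.059605 = 0.0437487

0.04375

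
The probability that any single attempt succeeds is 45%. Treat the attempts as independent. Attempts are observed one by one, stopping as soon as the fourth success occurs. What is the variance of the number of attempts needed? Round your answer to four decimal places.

Y = total attempts until the fourth success; negative binomial with r=4, p=0.45.
Var(Y) = r(1−p)/p² = 4·0.55 / 0.45² = 10.864198

10.8642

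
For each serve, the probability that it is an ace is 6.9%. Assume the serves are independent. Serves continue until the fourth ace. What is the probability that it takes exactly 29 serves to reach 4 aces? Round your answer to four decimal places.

Y = trial on which the fourth success occurs; negative binomial, r=4, p=0.069.
P(Y=29) = C(28,3) · p^4 · (1−p)^25
= 3276 · 2.2667e-05 · 0.16739 = 0.012430

0.0124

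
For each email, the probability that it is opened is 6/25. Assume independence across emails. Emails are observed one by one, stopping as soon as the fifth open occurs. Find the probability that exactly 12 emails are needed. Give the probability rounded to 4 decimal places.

0.0385

Y = trial on which the fifth success occurs; negative binomial, r=5, p=0.24.
P(Y=12) = C(11,4) · p^5 · (1−p)^7
= 330 · 0.00079626 · 0.14645 = 0.038483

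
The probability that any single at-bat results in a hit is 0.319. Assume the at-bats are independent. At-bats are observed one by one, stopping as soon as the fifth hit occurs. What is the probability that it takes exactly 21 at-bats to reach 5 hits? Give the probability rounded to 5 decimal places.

Y = trial on which the fifth success occurs; negative binomial, r=5, p=0.319.
P(Y=21) = C(20,4) · p^5 · (1−p)^16
= 4845 · 0.0033033 · 0.0021397 = 0.0342453

0.03425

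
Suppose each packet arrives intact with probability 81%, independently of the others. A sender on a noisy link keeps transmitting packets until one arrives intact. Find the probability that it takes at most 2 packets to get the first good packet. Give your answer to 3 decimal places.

0.964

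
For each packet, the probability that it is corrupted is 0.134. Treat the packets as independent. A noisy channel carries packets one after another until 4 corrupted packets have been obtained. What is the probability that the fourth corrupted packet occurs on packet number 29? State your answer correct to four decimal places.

Y = trial on which the fourth success occurs; negative binomial, r=4, p=0.134.
P(Y=29) = C(28,3) · p^4 · (1−p)^25
= 3276 · 0.00032242 · 0.027412 = 0.028954

0.0290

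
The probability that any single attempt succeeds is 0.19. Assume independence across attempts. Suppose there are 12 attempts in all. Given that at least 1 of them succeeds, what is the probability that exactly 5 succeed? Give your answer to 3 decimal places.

0.049

X ~ Binomial(12, 0.19). Want P(X=5 | X≥1) = P(X=5) / P(X≥1).
P(X=5) = C(12,5)·0.19^5·0.81^7 = 0.04486
P(X≥1) = 1 − 0.07977 = 0.92023
Ratio = 0.04486 / 0.92023 = 0.04875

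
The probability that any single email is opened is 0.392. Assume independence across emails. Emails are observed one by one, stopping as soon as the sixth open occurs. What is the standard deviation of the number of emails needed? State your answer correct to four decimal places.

Y = total emails until the sixth success; negative binomial with r=6, p=0.392.
SD(Y) = √[r(1−p)/p²] = √(23.740108) = 4.872382

4.8724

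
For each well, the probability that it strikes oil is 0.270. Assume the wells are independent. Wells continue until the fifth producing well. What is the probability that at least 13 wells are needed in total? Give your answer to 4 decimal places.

0.7984

Needing more than 12 wells ⇔ fewer than 5 successes in the first 12. With X ~ Binomial(12, 0.27), P(Y > 12) = P(X ≤ 4).
  k=0: C(12,0)·0.27^0·0.73^12 = 0.022902
  k=1: C(12,1)·0.27^1·0.73^11 = 0.101647
  k=2: C(12,2)·0.27^2·0.73^10 = 0.206776
  k=3: C(12,3)·0.27^3·0.73^9 = 0.254929
  k=4: C(12,4)·0.27^4·0.73^8 = 0.212150
P(X ≤ 4) = 0.798405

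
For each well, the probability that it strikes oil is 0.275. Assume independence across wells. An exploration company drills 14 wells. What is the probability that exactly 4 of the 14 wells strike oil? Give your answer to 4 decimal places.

0.2297

X ~ Binomial(n=14, p=0.275).
P(X=4) = C(14,4) · p^4 · (1−p)^10
= 1001 · 0.0057191 · 0.040122 = 0.229691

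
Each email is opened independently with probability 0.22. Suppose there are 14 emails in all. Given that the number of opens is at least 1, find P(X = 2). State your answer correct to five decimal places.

0.23048

X ~ Binomial(14, 0.22). Want P(X=2 | X≥1) = P(X=2) / P(X≥1).
P(X=2) = C(14,2)·0.22^2·0.78^12 = 0.2233685
P(X≥1) = 1 − 0.0308549 = 0.9691451
Ratio = 0.2233685 / 0.9691451 = 0.2304800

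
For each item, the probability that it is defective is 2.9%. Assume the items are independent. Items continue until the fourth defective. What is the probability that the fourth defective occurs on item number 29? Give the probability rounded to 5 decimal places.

Y = trial on which the fourth success occurs; negative binomial, r=4, p=0.029.
P(Y=29) = C(28,3) · p^4 · (1−p)^25
= 3276 · 7.0728e-07 · 0.47916 = 0.0011102

0.00111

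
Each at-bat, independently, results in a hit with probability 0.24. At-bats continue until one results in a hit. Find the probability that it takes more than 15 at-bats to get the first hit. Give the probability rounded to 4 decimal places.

0.0163

Y = number of at-bats to the first success; geometric, p = 0.24.
P(Y > 15) = P(first 15 all fail) = (1−p)^15 = 0.016301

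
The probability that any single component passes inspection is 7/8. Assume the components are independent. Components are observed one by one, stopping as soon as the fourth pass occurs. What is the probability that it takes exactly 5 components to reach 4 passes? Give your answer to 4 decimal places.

0.2931

Y = trial on which the fourth success occurs; negative binomial, r=4, p=0.875.
P(Y=5) = C(4,3) · p^4 · (1−p)^1
= 4 · 0.58618 · 0.125 = 0.293091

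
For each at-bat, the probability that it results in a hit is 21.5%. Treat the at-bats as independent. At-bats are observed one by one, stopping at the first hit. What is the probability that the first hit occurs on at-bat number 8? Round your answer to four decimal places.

0.0395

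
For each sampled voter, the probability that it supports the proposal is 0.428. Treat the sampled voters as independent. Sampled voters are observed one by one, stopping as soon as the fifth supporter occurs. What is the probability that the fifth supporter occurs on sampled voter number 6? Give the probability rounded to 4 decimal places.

Y = trial on which the fifth success occurs; negative binomial, r=5, p=0.428.
P(Y=6) = C(5,4) · p^5 · (1−p)^1
= 5 · 0.014362 · 0.572 = 0.041076

0.0411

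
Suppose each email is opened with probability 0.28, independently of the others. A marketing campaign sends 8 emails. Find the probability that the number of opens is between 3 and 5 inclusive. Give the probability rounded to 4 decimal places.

0.3895

X ~ Binomial(8, 0.28); P(3 ≤ X ≤ 5) = Σ C(8,k) p^k (1−p)^(8−k) over k:
  k=3: C(8,3)·0.28^3·0.72^5 = 0.237862
  k=4: C(8,4)·0.28^4·0.72^4 = 0.115627
  k=5: C(8,5)·0.28^5·0.72^3 = 0.035973
Total = 0.389462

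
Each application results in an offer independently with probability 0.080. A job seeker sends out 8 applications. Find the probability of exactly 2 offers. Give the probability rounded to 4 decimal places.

0.1087

X ~ Binomial(n=8, p=0.08).
P(X=2) = C(8,2) · p^2 · (1−p)^6
= 28 · 0.0064 · 0.60636 = 0.108659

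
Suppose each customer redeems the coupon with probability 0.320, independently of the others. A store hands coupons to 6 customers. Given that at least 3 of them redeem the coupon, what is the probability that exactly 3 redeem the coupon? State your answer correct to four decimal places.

0.7020

X ~ Binomial(6, 0.32). Want P(X=3 | X≥3) = P(X=3) / P(X≥3).
P(X=3) = C(6,3)·0.32^3·0.68^3 = 0.206066
P(X≥3) = 1 − 0.098867 − 0.279155 − 0.328418 = 0.293559
Ratio = 0.206066 / 0.293559 = 0.701957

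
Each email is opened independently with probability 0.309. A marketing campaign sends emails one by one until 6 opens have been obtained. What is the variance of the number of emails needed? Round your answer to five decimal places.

Y = total emails until the sixth success; negative binomial with r=6, p=0.309.
Var(Y) = r(1−p)/p² = 6·0.691 / 0.309² = 43.4222515

43.42225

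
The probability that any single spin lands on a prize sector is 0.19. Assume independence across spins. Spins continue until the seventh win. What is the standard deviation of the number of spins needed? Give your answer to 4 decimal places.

Y = total spins until the seventh success; negative binomial with r=7, p=0.19.
SD(Y) = √[r(1−p)/p²] = √(157.063712) = 12.532506

12.5325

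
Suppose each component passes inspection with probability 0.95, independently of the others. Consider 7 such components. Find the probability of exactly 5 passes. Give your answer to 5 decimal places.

X ~ Binomial(n=7, p=0.95).
P(X=5) = C(7,5) · p^5 · (1−p)^2
= 21 · 0.77378 · 0.0025 = 0.0406235

0.04062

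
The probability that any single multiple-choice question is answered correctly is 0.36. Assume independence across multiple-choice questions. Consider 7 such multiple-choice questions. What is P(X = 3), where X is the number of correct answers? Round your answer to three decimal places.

0.274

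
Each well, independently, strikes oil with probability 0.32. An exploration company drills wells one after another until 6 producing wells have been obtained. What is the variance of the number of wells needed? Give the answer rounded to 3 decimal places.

39.844

Y = total wells until the sixth success; negative binomial with r=6, p=0.32.
Var(Y) = r(1−p)/p² = 6·0.68 / 0.32² = 39.84375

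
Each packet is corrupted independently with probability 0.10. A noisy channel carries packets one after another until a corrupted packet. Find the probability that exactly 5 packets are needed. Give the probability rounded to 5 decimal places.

Geometric (trials to first success), p = 0.10.
P(Y = 5) = (1−p)^4 · p = 0.6561 · 0.10 = 0.0656100

0.06561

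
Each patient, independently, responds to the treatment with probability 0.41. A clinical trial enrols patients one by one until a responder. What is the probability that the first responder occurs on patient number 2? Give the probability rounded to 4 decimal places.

Geometric (trials to first success), p = 0.41.
P(Y = 2) = (1−p)^1 · p = 0.59 · 0.41 = 0.241900

0.2419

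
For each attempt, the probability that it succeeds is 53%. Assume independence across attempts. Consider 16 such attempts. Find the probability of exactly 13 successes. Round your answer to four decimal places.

0.0151

X ~ Binomial(n=16, p=0.53).
P(X=13) = C(16,13) · p^13 · (1−p)^3
= 560 · 0.00026037 · 0.10382 = 0.015138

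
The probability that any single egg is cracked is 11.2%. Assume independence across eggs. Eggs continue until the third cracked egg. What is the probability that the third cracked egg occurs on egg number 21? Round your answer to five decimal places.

Y = trial on which the third success occurs; negative binomial, r=3, p=0.112.
P(Y=21) = C(20,2) · p^3 · (1−p)^18
= 190 · 0.0014049 · 0.11788 = 0.0314660

0.03147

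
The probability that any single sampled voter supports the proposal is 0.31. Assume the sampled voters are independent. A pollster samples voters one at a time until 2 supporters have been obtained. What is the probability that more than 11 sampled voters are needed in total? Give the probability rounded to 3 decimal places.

Needing more than 11 sampled voters ⇔ fewer than 2 successes in the first 11. With X ~ Binomial(11, 0.31), P(Y > 11) = P(X ≤ 1).
  k=0: C(11,0)·0.31^0·0.69^11 = 0.01688
  k=1: C(11,1)·0.31^1·0.69^10 = 0.08342
P(X ≤ 1) = 0.10029

0.100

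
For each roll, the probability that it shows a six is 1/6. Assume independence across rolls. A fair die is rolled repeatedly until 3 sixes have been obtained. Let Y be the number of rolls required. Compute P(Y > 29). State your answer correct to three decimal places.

0.116

Needing more than 29 rolls ⇔ fewer than 3 successes in the first 29. With X ~ Binomial(29, 0.166667), P(Y > 29) = P(X ≤ 2).
  k=0: C(29,0)·0.166667^0·0.833333^29 = 0.00506
  k=1: C(29,1)·0.166667^1·0.833333^28 = 0.02932
  k=2: C(29,2)·0.166667^2·0.833333^27 = 0.08210
P(X ≤ 2) = 0.11647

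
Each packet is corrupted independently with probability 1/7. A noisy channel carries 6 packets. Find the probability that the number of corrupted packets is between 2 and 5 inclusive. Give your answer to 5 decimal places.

X ~ Binomial(6, 0.142857); P(2 ≤ X ≤ 5) = Σ C(6,k) p^k (1−p)^(6−k) over k:
  k=2: C(6,2)·0.142857^2·0.857143^4 = 0.1652373
  k=3: C(6,3)·0.142857^3·0.857143^3 = 0.0367194
  k=4: C(6,4)·0.142857^4·0.857143^2 = 0.0045899
  k=5: C(6,5)·0.142857^5·0.857143^1 = 0.0003060
Total = 0.2068526

0.20685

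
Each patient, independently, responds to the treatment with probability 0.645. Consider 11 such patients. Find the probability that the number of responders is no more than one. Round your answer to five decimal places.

0.00024

X ~ Binomial(11, 0.645); P(X ≤ 1) = Σ C(11,k) p^k (1−p)^(11−k) over k:
  k=0: C(11,0)·0.645^0·0.355^11 = 0.0000113
  k=1: C(11,1)·0.645^1·0.355^10 = 0.0002255
Total = 0.0002368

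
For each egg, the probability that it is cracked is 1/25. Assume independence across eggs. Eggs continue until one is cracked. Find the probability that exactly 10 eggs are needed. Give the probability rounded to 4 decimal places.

0.0277

Geometric (trials to first success), p = 0.04.
P(Y = 10) = (1−p)^9 · p = 0.69253 · 0.04 = 0.027701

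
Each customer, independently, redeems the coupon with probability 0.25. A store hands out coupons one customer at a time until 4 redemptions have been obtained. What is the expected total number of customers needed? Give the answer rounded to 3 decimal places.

16.000

Y = total customers until the fourth success; negative binomial with r=4, p=0.25.
E[Y] = r / p = 4 / 0.25 = 16.00000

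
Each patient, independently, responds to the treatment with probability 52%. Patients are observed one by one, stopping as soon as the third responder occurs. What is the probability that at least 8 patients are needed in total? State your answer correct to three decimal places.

0.195

Needing more than 7 patients ⇔ fewer than 3 successes in the first 7. With X ~ Binomial(7, 0.52), P(Y > 7) = P(X ≤ 2).
  k=0: C(7,0)·0.52^0·0.48^7 = 0.00587
  k=1: C(7,1)·0.52^1·0.48^6 = 0.04452
  k=2: C(7,2)·0.52^2·0.48^5 = 0.14469
P(X ≤ 2) = 0.19508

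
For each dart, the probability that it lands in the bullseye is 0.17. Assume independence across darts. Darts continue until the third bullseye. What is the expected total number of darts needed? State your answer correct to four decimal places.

17.6471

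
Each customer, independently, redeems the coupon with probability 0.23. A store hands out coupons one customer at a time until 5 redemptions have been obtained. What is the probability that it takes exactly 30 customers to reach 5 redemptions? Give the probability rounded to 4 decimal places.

0.0222

Y = trial on which the fifth success occurs; negative binomial, r=5, p=0.23.
P(Y=30) = C(29,4) · p^5 · (1−p)^25
= 23751 · 0.00064363 · 0.001453 = 0.022212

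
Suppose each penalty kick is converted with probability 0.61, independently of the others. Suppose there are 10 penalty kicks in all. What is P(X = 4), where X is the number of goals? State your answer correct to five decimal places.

0.10231

X ~ Binomial(n=10, p=0.61).
P(X=4) = C(10,4) · p^4 · (1−p)^6
= 210 · 0.13846 · 0.0035187 = 0.1023119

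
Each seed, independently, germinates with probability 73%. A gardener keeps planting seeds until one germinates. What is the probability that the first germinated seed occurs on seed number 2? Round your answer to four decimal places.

0.1971

Geometric (trials to first success), p = 0.73.
P(Y = 2) = (1−p)^1 · p = 0.27 · 0.73 = 0.197100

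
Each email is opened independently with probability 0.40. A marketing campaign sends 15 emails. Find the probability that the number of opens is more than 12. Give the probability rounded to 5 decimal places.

0.00028

X ~ Binomial(15, 0.40); P(X ≥ 13) = Σ C(15,k) p^k (1−p)^(15−k) over k:
  k=13: C(15,13)·0.40^13·0.60^2 = 0.0002537
  k=14: C(15,14)·0.40^14·0.60^1 = 0.0000242
  k=15: C(15,15)·0.40^15·0.60^0 = 0.0000011
Total = 0.0002789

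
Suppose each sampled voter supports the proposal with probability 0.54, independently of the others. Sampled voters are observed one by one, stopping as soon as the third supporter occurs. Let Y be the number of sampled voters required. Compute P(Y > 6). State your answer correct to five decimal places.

0.27205

Needing more than 6 sampled voters ⇔ fewer than 3 successes in the first 6. With X ~ Binomial(6, 0.54), P(Y > 6) = P(X ≤ 2).
  k=0: C(6,0)·0.54^0·0.46^6 = 0.0094743
  k=1: C(6,1)·0.54^1·0.46^5 = 0.0667320
  k=2: C(6,2)·0.54^2·0.46^4 = 0.1958439
P(X ≤ 2) = 0.2720502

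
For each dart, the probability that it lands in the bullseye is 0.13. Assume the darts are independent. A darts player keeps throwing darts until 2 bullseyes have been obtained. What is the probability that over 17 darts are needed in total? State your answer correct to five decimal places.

0.33179

Needing more than 17 darts ⇔ fewer than 2 successes in the first 17. With X ~ Binomial(17, 0.13), P(Y > 17) = P(X ≤ 1).
  k=0: C(17,0)·0.13^0·0.87^17 = 0.0937189
  k=1: C(17,1)·0.13^1·0.87^16 = 0.2380676
P(X ≤ 1) = 0.3317865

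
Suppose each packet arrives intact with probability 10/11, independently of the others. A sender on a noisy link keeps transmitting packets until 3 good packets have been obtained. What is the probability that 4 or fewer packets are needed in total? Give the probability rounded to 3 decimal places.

Finishing within 4 packets ⇔ at least 3 successes in the first 4. With X ~ Binomial(4, 0.909091), P(Y ≤ 4) = 1 − P(X ≤ 2).
  k=0: C(4,0)·0.909091^0·0.090909^4 = 0.00007
  k=1: C(4,1)·0.909091^1·0.090909^3 = 0.00273
  k=2: C(4,2)·0.909091^2·0.090909^2 = 0.04098
1 − 0.04378 = 0.95622

0.956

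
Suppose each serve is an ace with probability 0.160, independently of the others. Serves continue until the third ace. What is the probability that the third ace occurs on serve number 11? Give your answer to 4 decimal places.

0.0457

Y = trial on which the third success occurs; negative binomial, r=3, p=0.16.
P(Y=11) = C(10,2) · p^3 · (1−p)^8
= 45 · 0.004096 · 0.24788 = 0.045688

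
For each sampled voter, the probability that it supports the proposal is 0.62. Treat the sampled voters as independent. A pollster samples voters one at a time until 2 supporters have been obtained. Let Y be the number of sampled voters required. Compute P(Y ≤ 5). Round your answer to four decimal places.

Finishing within 5 sampled voters ⇔ at least 2 successes in the first 5. With X ~ Binomial(5, 0.62), P(Y ≤ 5) = 1 − P(X ≤ 1).
  k=0: C(5,0)·0.62^0·0.38^5 = 0.007924
  k=1: C(5,1)·0.62^1·0.38^4 = 0.064639
1 − 0.072563 = 0.927437

0.9274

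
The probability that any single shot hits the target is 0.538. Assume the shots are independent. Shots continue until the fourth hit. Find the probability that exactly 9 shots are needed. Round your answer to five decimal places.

0.09875

Y = trial on which the fourth success occurs; negative binomial, r=4, p=0.538.
P(Y=9) = C(8,3) · p^4 · (1−p)^5
= 56 · 0.083778 · 0.021048 = 0.0987477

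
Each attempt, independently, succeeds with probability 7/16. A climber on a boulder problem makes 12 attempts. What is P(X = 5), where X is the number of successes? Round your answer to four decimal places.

X ~ Binomial(n=12, p=0.4375).
P(X=5) = C(12,5) · p^5 · (1−p)^7
= 792 · 0.016028 · 0.017818 = 0.226190

0.2262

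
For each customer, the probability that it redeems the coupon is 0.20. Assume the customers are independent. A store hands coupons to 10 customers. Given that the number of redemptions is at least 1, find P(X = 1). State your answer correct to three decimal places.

X ~ Binomial(10, 0.20). Want P(X=1 | X≥1) = P(X=1) / P(X≥1).
P(X=1) = C(10,1)·0.20^1·0.80^9 = 0.26844
P(X≥1) = 1 − 0.10737 = 0.89263
Ratio = 0.26844 / 0.89263 = 0.30073

0.301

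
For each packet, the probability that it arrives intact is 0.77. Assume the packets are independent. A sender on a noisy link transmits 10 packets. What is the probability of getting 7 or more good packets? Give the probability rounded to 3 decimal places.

X ~ Binomial(10, 0.77); P(X ≥ 7) = Σ C(10,k) p^k (1−p)^(10−k) over k:
  k=7: C(10,7)·0.77^7·0.23^3 = 0.23431
  k=8: C(10,8)·0.77^8·0.23^2 = 0.29417
  k=9: C(10,9)·0.77^9·0.23^1 = 0.21885
  k=10: C(10,10)·0.77^10·0.23^0 = 0.07327
Total = 0.82060

0.821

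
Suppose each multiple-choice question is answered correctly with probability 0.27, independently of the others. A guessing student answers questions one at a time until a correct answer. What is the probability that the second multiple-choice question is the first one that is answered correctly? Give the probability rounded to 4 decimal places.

Geometric (trials to first success), p = 0.27.
P(Y = 2) = (1−p)^1 · p = 0.73 · 0.27 = 0.197100

0.1971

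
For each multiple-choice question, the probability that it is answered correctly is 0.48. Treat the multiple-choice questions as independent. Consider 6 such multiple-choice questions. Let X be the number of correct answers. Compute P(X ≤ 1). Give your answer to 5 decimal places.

X ~ Binomial(6, 0.48); P(X ≤ 1) = Σ C(6,k) p^k (1−p)^(6−k) over k:
  k=0: C(6,0)·0.48^0·0.52^6 = 0.0197706
  k=1: C(6,1)·0.48^1·0.52^5 = 0.1094988
Total = 0.1292694

0.12927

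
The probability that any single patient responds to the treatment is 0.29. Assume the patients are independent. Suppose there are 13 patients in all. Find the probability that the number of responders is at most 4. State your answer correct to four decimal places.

X ~ Binomial(13, 0.29); P(X ≤ 4) = Σ C(13,k) p^k (1−p)^(13−k) over k:
  k=0: C(13,0)·0.29^0·0.71^13 = 0.011651
  k=1: C(13,1)·0.29^1·0.71^12 = 0.061865
  k=2: C(13,2)·0.29^2·0.71^11 = 0.151612
  k=3: C(13,3)·0.29^3·0.71^10 = 0.227062
  k=4: C(13,4)·0.29^4·0.71^9 = 0.231859
Total = 0.684047

0.6840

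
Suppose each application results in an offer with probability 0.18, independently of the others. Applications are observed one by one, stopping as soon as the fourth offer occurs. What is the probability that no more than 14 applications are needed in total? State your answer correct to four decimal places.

Finishing within 14 applications ⇔ at least 4 successes in the first 14. With X ~ Binomial(14, 0.18), P(Y ≤ 14) = 1 − P(X ≤ 3).
  k=0: C(14,0)·0.18^0·0.82^14 = 0.062143
  k=1: C(14,1)·0.18^1·0.82^13 = 0.190977
  k=2: C(14,2)·0.18^2·0.82^12 = 0.272491
  k=3: C(14,3)·0.18^3·0.82^11 = 0.239261
1 − 0.764872 = 0.235128

0.2351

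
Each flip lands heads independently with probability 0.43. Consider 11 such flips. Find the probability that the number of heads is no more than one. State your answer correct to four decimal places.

X ~ Binomial(11, 0.43); P(X ≤ 1) = Σ C(11,k) p^k (1−p)^(11−k) over k:
  k=0: C(11,0)·0.43^0·0.57^11 = 0.002064
  k=1: C(11,1)·0.43^1·0.57^10 = 0.017124
Total = 0.019188

0.0192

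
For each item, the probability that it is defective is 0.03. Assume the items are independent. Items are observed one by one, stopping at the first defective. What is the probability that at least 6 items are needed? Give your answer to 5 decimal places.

Y = number of items to the first success; geometric, p = 0.03.
P(Y > 5) = P(first 5 all fail) = (1−p)^5 = 0.8587340

0.85873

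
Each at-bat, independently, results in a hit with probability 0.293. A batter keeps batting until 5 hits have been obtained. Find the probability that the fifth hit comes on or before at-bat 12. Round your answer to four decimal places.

Finishing within 12 at-bats ⇔ at least 5 successes in the first 12. With X ~ Binomial(12, 0.293), P(Y ≤ 12) = 1 − P(X ≤ 4).
  k=0: C(12,0)·0.293^0·0.707^12 = 0.015597
  k=1: C(12,1)·0.293^1·0.707^11 = 0.077564
  k=2: C(12,2)·0.293^2·0.707^10 = 0.176796
  k=3: C(12,3)·0.293^3·0.707^9 = 0.244231
  k=4: C(12,4)·0.293^4·0.707^8 = 0.227736
1 − 0.741924 = 0.258076

0.2581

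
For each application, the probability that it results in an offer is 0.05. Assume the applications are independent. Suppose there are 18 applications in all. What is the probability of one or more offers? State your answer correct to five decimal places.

0.60279

P(at least one) = 1 − P(none) = 1 − (1 − 0.05)^18
= 1 − 0.3972143 = 0.6027857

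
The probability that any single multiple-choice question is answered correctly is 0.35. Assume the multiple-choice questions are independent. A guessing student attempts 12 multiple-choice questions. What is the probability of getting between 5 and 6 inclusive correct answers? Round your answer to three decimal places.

0.332

X ~ Binomial(12, 0.35); P(5 ≤ X ≤ 6) = Σ C(12,k) p^k (1−p)^(12−k) over k:
  k=5: C(12,5)·0.35^5·0.65^7 = 0.20392
  k=6: C(12,6)·0.35^6·0.65^6 = 0.12810
Total = 0.33202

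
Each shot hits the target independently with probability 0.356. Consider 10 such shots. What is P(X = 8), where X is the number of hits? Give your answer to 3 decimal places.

X ~ Binomial(n=10, p=0.356).
P(X=8) = C(10,8) · p^8 · (1−p)^2
= 45 · 0.00025799 · 0.41474 = 0.00481

0.005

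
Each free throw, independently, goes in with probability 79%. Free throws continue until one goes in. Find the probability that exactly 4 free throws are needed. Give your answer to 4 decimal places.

Geometric (trials to first success), p = 0.79.
P(Y = 4) = (1−p)^3 · p = 0.009261 · 0.79 = 0.007316

0.0073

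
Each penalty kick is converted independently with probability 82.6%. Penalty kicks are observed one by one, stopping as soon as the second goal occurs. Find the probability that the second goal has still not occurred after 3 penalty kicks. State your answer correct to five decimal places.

Needing more than 3 penalty kicks ⇔ fewer than 2 successes in the first 3. With X ~ Binomial(3, 0.826), P(Y > 3) = P(X ≤ 1).
  k=0: C(3,0)·0.826^0·0.174^3 = 0.0052680
  k=1: C(3,1)·0.826^1·0.174^2 = 0.0750239
P(X ≤ 1) = 0.0802920

0.08029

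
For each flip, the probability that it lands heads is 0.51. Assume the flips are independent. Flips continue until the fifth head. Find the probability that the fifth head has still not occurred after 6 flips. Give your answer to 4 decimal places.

0.8810

Needing more than 6 flips ⇔ fewer than 5 successes in the first 6. With X ~ Binomial(6, 0.51), P(Y > 6) = P(X ≤ 4).
  k=0: C(6,0)·0.51^0·0.49^6 = 0.013841
  k=1: C(6,1)·0.51^1·0.49^5 = 0.086437
  k=2: C(6,2)·0.51^2·0.49^4 = 0.224914
  k=3: C(6,3)·0.51^3·0.49^3 = 0.312125
  k=4: C(6,4)·0.51^4·0.49^2 = 0.243649
P(X ≤ 4) = 0.880966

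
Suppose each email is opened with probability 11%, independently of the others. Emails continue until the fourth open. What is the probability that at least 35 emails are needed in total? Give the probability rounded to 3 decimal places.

Needing more than 34 emails ⇔ fewer than 4 successes in the first 34. With X ~ Binomial(34, 0.11), P(Y > 34) = P(X ≤ 3).
  k=0: C(34,0)·0.11^0·0.89^34 = 0.01902
  k=1: C(34,1)·0.11^1·0.89^33 = 0.07994
  k=2: C(34,2)·0.11^2·0.89^32 = 0.16302
  k=3: C(34,3)·0.11^3·0.89^31 = 0.21491
P(X ≤ 3) = 0.47688

0.477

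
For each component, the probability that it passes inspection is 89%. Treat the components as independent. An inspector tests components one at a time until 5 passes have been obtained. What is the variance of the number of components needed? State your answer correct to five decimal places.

0.69436

Y = total components until the fifth success; negative binomial with r=5, p=0.89.
Var(Y) = r(1−p)/p² = 5·0.11 / 0.89² = 0.6943568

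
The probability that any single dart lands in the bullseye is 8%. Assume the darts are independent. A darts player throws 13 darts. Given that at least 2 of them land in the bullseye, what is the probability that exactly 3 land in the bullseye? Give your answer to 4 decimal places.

0.2277

X ~ Binomial(13, 0.08). Want P(X=3 | X≥2) = P(X=3) / P(X≥2).
P(X=3) = C(13,3)·0.08^3·0.92^10 = 0.063608
P(X≥2) = 1 − 0.338253 − 0.382373 = 0.279374
Ratio = 0.063608 / 0.279374 = 0.227682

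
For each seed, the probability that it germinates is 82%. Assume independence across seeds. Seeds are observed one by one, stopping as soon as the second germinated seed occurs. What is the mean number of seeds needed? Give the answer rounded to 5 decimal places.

Y = total seeds until the second success; negative binomial with r=2, p=0.82.
E[Y] = r / p = 2 / 0.82 = 2.4390244

2.43902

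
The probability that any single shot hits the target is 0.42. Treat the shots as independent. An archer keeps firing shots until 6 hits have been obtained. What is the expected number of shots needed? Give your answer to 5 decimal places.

14.28571

Y = total shots until the sixth success; negative binomial with r=6, p=0.42.
E[Y] = r / p = 6 / 0.42 = 14.2857143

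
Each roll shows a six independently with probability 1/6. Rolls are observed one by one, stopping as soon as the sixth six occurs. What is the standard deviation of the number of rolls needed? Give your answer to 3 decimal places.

Y = total rolls until the sixth success; negative binomial with r=6, p=0.166667.
SD(Y) = √[r(1−p)/p²] = √(180.00000) = 13.41641

13.416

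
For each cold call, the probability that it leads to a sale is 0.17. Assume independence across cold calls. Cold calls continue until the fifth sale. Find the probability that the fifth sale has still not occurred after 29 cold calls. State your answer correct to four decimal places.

0.4373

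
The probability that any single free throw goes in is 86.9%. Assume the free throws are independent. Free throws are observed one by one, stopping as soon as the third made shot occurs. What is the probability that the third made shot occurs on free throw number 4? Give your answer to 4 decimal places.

Y = trial on which the third success occurs; negative binomial, r=3, p=0.869.
P(Y=4) = C(3,2) · p^3 · (1−p)^1
= 3 · 0.65623 · 0.131 = 0.257900

0.2579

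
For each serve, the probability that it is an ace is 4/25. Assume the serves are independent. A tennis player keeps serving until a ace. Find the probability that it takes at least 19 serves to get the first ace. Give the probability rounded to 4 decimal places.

0.0434

Y = number of serves to the first success; geometric, p = 0.16.
P(Y > 18) = P(first 18 all fail) = (1−p)^18 = 0.043354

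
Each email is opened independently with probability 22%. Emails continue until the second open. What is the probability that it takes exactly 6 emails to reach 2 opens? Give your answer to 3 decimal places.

0.090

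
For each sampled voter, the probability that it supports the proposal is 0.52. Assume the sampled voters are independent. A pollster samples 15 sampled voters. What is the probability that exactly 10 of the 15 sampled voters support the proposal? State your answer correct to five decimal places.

X ~ Binomial(n=15, p=0.52).
P(X=10) = C(15,10) · p^10 · (1−p)^5
= 3003 · 0.0014456 · 0.02548 = 0.1106101

0.11061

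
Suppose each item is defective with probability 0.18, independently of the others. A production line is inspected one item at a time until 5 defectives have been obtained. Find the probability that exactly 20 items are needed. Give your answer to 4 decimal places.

0.0373

Y = trial on which the fifth success occurs; negative binomial, r=5, p=0.18.
P(Y=20) = C(19,4) · p^5 · (1−p)^15
= 3876 · 0.00018896 · 0.050957 = 0.037321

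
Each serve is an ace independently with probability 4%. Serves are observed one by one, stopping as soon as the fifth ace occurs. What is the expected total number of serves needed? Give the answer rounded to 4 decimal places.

125.0000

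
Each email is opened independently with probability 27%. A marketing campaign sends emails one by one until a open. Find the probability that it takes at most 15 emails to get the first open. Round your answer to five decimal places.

0.99109

Y = number of emails to the first success; geometric, p = 0.27.
P(Y ≤ 15) = 1 − (1−p)^15 = 1 − 0.0089093 = 0.9910907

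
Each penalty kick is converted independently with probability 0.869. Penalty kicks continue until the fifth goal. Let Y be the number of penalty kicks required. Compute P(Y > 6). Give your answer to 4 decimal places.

Needing more than 6 penalty kicks ⇔ fewer than 5 successes in the first 6. With X ~ Binomial(6, 0.869), P(Y > 6) = P(X ≤ 4).
  k=0: C(6,0)·0.869^0·0.131^6 = 0.000005
  k=1: C(6,1)·0.869^1·0.131^5 = 0.000201
  k=2: C(6,2)·0.869^2·0.131^4 = 0.003336
  k=3: C(6,3)·0.869^3·0.131^3 = 0.029506
  k=4: C(6,4)·0.869^4·0.131^2 = 0.146796
P(X ≤ 4) = 0.179843

0.1798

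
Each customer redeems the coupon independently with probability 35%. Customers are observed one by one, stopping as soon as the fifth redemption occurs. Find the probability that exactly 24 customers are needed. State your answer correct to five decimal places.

Y = trial on which the fifth success occurs; negative binomial, r=5, p=0.35.
P(Y=24) = C(23,4) · p^5 · (1−p)^19
= 8855 · 0.0052522 · 0.00027884 = 0.0129683

0.01297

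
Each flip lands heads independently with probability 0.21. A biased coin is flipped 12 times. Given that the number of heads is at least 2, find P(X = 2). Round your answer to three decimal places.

X ~ Binomial(12, 0.21). Want P(X=2 | X≥2) = P(X=2) / P(X≥2).
P(X=2) = C(12,2)·0.21^2·0.79^10 = 0.27558
P(X≥2) = 1 − 0.05909 − 0.18849 = 0.75241
Ratio = 0.27558 / 0.75241 = 0.36627

0.366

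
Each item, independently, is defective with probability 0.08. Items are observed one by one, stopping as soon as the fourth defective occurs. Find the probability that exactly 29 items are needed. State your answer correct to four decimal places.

0.0167

Y = trial on which the fourth success occurs; negative binomial, r=4, p=0.08.
P(Y=29) = C(28,3) · p^4 · (1−p)^25
= 3276 · 4.096e-05 · 0.12436 = 0.016688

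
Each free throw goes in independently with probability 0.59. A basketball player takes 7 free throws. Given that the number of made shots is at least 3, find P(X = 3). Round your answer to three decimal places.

X ~ Binomial(7, 0.59). Want P(X=3 | X≥3) = P(X=3) / P(X≥3).
P(X=3) = C(7,3)·0.59^3·0.41^4 = 0.20312
P(X≥3) = 1 − 0.00195 − 0.01962 − 0.08469 = 0.89374
Ratio = 0.20312 / 0.89374 = 0.22727

0.227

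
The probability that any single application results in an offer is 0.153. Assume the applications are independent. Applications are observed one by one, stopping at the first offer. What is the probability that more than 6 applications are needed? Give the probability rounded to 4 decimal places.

Y = number of applications to the first success; geometric, p = 0.153.
P(Y > 6) = P(first 6 all fail) = (1−p)^6 = 0.369233

0.3692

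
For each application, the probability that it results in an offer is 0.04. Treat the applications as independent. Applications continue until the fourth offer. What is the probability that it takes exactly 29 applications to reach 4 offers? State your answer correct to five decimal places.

0.00302

Y = trial on which the fourth success occurs; negative binomial, r=4, p=0.04.
P(Y=29) = C(28,3) · p^4 · (1−p)^25
= 3276 · 2.56e-06 · 0.3604 = 0.0030225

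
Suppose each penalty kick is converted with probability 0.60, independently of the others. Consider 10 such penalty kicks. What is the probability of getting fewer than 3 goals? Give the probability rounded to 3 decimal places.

X ~ Binomial(10, 0.60); P(X ≤ 2) = Σ C(10,k) p^k (1−p)^(10−k) over k:
  k=0: C(10,0)·0.60^0·0.40^10 = 0.00010
  k=1: C(10,1)·0.60^1·0.40^9 = 0.00157
  k=2: C(10,2)·0.60^2·0.40^8 = 0.01062
Total = 0.01229

0.012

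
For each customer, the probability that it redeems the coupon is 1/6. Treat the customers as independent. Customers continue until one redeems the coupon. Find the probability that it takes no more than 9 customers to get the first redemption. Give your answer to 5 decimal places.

Y = number of customers to the first success; geometric, p = 0.166667.
P(Y ≤ 9) = 1 − (1−p)^9 = 1 − 0.1938067 = 0.8061933

0.80619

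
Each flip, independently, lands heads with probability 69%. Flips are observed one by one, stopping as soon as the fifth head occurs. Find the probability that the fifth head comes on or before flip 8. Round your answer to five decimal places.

0.78736

Finishing within 8 flips ⇔ at least 5 successes in the first 8. With X ~ Binomial(8, 0.69), P(Y ≤ 8) = 1 − P(X ≤ 4).
  k=0: C(8,0)·0.69^0·0.31^8 = 0.0000853
  k=1: C(8,1)·0.69^1·0.31^7 = 0.0015187
  k=2: C(8,2)·0.69^2·0.31^6 = 0.0118311
  k=3: C(8,3)·0.69^3·0.31^5 = 0.0526676
  k=4: C(8,4)·0.69^4·0.31^4 = 0.1465349
1 − 0.2126377 = 0.7873623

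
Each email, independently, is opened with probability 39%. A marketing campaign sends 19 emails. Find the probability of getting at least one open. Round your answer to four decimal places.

0.9999

P(at least one) = 1 − P(none) = 1 − (1 − 0.39)^19
= 1 − 0.000083 = 0.999917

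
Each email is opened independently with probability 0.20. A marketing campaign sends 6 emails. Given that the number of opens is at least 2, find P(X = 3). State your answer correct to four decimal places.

X ~ Binomial(6, 0.20). Want P(X=3 | X≥2) = P(X=3) / P(X≥2).
P(X=3) = C(6,3)·0.20^3·0.80^3 = 0.081920
P(X≥2) = 1 − 0.262144 − 0.393216 = 0.344640
Ratio = 0.081920 / 0.344640 = 0.237697

0.2377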